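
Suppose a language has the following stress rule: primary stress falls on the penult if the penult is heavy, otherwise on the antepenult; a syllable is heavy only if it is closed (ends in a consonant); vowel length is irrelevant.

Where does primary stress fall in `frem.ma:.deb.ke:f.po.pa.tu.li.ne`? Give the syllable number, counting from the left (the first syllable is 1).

7

Weights: 7 tu L, 8 li L, 9 ne L.
The penult (syllable 8, li) is light, so stress falls on the antepenult (syllable 7, tu).
Primary stress: syllable 7 → frem.ma:.deb.ke:f.po.pa.ˈtu.li.ne.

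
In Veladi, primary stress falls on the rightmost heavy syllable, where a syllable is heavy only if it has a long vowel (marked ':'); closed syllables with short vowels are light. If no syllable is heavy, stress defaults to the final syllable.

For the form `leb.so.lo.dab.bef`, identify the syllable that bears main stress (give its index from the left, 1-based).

5

Weights: 1 leb L, 2 so L, 3 lo L, 4 dab L, 5 bef L.
No heavy syllable in the domain; default to the final syllable = syllable 5.
Primary stress: syllable 5 → leb.so.lo.dab.ˈbef.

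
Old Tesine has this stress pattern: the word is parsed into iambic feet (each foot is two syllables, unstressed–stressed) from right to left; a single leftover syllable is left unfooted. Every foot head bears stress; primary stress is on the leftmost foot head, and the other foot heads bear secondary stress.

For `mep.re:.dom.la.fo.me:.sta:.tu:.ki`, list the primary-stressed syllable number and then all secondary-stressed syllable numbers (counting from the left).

primary 3, secondary 5, 7, 9

Parse right to left into iambic (σˈσ) feet: mep (re:.ˈdom) (la.ˈfo) (me:.ˈsta:) (tu:.ˈki). Syllable 1 is left unfooted.
Foot heads (stressed positions): 3, 5, 7, 9.
End Rule Leftmost: primary stress on the leftmost head = syllable 3.
Secondary stress on 5, 7, 9: mep.re:.ˈdom.la.ˌfo.me:.ˌsta:.tu:.ˌki.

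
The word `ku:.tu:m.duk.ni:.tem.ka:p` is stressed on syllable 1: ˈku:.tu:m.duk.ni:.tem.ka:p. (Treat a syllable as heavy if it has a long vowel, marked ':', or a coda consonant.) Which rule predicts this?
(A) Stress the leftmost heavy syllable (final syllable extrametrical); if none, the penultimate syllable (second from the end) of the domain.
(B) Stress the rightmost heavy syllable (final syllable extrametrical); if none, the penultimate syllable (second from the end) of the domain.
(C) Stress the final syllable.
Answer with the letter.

Rule A → syllable 1 ✓.
Rule B → syllable 5 (observed: 1).
Rule C → syllable 6 (observed: 1).

A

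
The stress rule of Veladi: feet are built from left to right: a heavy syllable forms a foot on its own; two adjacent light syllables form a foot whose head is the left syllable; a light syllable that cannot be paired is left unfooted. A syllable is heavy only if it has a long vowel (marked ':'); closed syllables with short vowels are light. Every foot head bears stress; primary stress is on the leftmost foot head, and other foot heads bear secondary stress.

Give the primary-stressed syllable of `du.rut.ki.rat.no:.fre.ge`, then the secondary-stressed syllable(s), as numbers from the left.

Weights: 1 du L, 2 rut L, 3 ki L, 4 rat L, 5 no: H, 6 fre L, 7 ge L.
Parse left to right (heavy = foot alone; LL = one foot; stranded L unfooted): (ˈdu.rut) (ˈki.rat) (ˈno:) (ˈfre.ge).
Foot heads: 1, 3, 5, 6.
Primary stress on the leftmost head = syllable 1.
Secondary stress on 3, 5, 6: ˈdu.rut.ˌki.rat.ˌno:.ˌfre.ge.

primary 1, secondary 3, 5, 6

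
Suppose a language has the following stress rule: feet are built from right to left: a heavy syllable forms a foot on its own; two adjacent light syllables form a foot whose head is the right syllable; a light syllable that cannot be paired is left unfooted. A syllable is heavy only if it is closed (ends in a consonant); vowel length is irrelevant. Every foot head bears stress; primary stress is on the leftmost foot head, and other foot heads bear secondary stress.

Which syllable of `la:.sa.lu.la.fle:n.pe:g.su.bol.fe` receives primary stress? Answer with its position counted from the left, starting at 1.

2

Weights: 1 la: L, 2 sa L, 3 lu L, 4 la L, 5 fle:n H, 6 pe:g H, 7 su L, 8 bol H, 9 fe L.
Parse right to left (heavy = foot alone; LL = one foot; stranded L unfooted): (la:.ˈsa) (lu.ˈla) (ˈfle:n) (ˈpe:g) su (ˈbol) fe.
Foot heads: 2, 4, 5, 6, 8.
Primary stress on the leftmost head = syllable 2.
Primary stress: syllable 2 → la:.ˈsa.lu.la.fle:n.pe:g.su.bol.fe.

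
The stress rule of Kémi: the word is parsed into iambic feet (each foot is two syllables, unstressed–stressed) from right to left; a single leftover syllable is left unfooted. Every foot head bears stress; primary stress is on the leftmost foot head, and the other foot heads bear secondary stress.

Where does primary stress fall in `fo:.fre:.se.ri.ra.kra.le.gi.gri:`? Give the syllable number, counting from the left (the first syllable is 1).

Parse right to left into iambic (σˈσ) feet: fo: (fre:.ˈse) (ri.ˈra) (kra.ˈle) (gi.ˈgri:). Syllable 1 is left unfooted.
Foot heads (stressed positions): 3, 5, 7, 9.
End Rule Leftmost: primary stress on the leftmost head = syllable 3.
Primary stress: syllable 3 → fo:.fre:.ˈse.ri.ra.kra.le.gi.gri:.

3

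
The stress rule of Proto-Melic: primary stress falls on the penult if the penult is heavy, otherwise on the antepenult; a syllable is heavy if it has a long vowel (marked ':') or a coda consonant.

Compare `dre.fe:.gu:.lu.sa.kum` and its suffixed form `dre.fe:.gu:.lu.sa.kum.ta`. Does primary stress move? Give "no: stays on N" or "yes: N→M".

Base `dre.fe:.gu:.lu.sa.kum` (6 syllables):
  Weights: 4 lu L, 5 sa L, 6 kum H.
  The penult (syllable 5, sa) is light, so stress falls on the antepenult (syllable 4, lu).
  → primary stress on syllable 4.
Suffixed `dre.fe:.gu:.lu.sa.kum.ta` (7 syllables):
  Weights: 5 sa L, 6 kum H, 7 ta L.
  The penult (syllable 6, kum) is heavy, so it takes stress.
  → primary stress on syllable 6.

yes: 4→6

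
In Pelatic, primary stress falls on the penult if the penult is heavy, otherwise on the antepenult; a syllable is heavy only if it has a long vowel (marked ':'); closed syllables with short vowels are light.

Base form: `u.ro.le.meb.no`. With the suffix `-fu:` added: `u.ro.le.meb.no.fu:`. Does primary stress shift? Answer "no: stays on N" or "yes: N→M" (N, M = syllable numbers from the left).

Base `u.ro.le.meb.no` (5 syllables):
  Weights: 3 le L, 4 meb L, 5 no L.
  The penult (syllable 4, meb) is light, so stress falls on the antepenult (syllable 3, le).
  → primary stress on syllable 3.
Suffixed `u.ro.le.meb.no.fu:` (6 syllables):
  Weights: 4 meb L, 5 no L, 6 fu: H.
  The penult (syllable 5, no) is light, so stress falls on the antepenult (syllable 4, meb).
  → primary stress on syllable 4.

yes: 3→4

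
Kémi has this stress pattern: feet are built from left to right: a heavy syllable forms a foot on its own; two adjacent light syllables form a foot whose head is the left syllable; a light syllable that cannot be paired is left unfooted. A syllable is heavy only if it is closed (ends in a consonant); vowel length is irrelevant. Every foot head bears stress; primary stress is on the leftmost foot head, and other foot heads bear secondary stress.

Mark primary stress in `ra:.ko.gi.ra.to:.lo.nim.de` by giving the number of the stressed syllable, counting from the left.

1

Weights: 1 ra: L, 2 ko L, 3 gi L, 4 ra L, 5 to: L, 6 lo L, 7 nim H, 8 de L.
Parse left to right (heavy = foot alone; LL = one foot; stranded L unfooted): (ˈra:.ko) (ˈgi.ra) (ˈto:.lo) (ˈnim) de.
Foot heads: 1, 3, 5, 7.
Primary stress on the leftmost head = syllable 1.
Primary stress: syllable 1 → ˈra:.ko.gi.ra.to:.lo.nim.de.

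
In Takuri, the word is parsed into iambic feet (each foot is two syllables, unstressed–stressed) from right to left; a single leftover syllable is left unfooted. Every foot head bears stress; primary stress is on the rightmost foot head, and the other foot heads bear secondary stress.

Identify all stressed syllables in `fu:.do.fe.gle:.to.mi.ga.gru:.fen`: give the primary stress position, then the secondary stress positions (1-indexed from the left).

primary 9, secondary 3, 5, 7

Parse right to left into iambic (σˈσ) feet: fu: (do.ˈfe) (gle:.ˈto) (mi.ˈga) (gru:.ˈfen). Syllable 1 is left unfooted.
Foot heads (stressed positions): 3, 5, 7, 9.
End Rule Rightmost: primary stress on the rightmost head = syllable 9.
Secondary stress on 3, 5, 7: fu:.do.ˌfe.gle:.ˌto.mi.ˌga.gru:.ˈfen.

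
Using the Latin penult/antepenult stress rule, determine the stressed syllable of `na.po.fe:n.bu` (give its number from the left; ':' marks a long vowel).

3

Classical Latin: stress the penult if heavy (long vowel or closed), else the antepenult.
Weights: 2 po L, 3 fe:n H, 4 bu L.
The penult (syllable 3, fe:n) is heavy, so it takes stress.
Stress on syllable 3: na.po.ˈfe:n.bu.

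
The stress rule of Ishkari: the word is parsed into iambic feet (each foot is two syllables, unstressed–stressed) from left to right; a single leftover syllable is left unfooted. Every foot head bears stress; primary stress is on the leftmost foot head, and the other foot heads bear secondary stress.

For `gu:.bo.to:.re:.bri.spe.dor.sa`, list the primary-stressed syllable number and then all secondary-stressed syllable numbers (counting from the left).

primary 2, secondary 4, 6, 8

Parse left to right into iambic (σˈσ) feet: (gu:.ˈbo) (to:.ˈre:) (bri.ˈspe) (dor.ˈsa).
Foot heads (stressed positions): 2, 4, 6, 8.
End Rule Leftmost: primary stress on the leftmost head = syllable 2.
Secondary stress on 4, 6, 8: gu:.ˈbo.to:.ˌre:.bri.ˌspe.dor.ˌsa.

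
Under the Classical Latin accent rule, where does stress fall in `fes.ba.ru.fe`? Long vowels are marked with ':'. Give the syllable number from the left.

Classical Latin: stress the penult if heavy (long vowel or closed), else the antepenult.
Weights: 2 ba L, 3 ru L, 4 fe L.
The penult (syllable 3, ru) is light, so stress falls on the antepenult (syllable 2, ba).
Stress on syllable 2: fes.ˈba.ru.fe.

2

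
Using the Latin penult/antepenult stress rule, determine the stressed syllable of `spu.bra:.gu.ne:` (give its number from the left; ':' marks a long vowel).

Classical Latin: stress the penult if heavy (long vowel or closed), else the antepenult.
Weights: 2 bra: H, 3 gu L, 4 ne: H.
The penult (syllable 3, gu) is light, so stress falls on the antepenult (syllable 2, bra:).
Stress on syllable 2: spu.ˈbra:.gu.ne:.

2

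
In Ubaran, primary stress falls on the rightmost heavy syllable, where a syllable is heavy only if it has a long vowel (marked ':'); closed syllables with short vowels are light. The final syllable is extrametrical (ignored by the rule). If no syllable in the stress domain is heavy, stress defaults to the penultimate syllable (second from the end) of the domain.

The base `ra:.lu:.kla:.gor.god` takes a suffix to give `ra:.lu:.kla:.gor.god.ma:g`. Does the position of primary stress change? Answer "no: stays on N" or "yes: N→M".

no: stays on 3

Base `ra:.lu:.kla:.gor.god` (5 syllables):
  The final syllable (5, god) is extrametrical; the stress domain is syllables 1–4.
  Weights: 1 ra: H, 2 lu: H, 3 kla: H, 4 gor L.
  Heavy syllables in the domain: 1, 2, 3. The rightmost is syllable 3 (kla:).
  → primary stress on syllable 3.
Suffixed `ra:.lu:.kla:.gor.god.ma:g` (6 syllables):
  The final syllable (6, ma:g) is extrametrical; the stress domain is syllables 1–5.
  Weights: 1 ra: H, 2 lu: H, 3 kla: H, 4 gor L, 5 god L.
  Heavy syllables in the domain: 1, 2, 3. The rightmost is syllable 3 (kla:).
  → primary stress on syllable 3.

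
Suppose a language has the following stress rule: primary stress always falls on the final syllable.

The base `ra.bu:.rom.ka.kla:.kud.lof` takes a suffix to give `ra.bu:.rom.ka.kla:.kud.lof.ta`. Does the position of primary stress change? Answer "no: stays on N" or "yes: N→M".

yes: 7→8

Base `ra.bu:.rom.ka.kla:.kud.lof` (7 syllables):
  The word has 7 syllables; the final syllable is syllable 7 (lof).
  → primary stress on syllable 7.
Suffixed `ra.bu:.rom.ka.kla:.kud.lof.ta` (8 syllables):
  The word has 8 syllables; the final syllable is syllable 8 (ta).
  → primary stress on syllable 8.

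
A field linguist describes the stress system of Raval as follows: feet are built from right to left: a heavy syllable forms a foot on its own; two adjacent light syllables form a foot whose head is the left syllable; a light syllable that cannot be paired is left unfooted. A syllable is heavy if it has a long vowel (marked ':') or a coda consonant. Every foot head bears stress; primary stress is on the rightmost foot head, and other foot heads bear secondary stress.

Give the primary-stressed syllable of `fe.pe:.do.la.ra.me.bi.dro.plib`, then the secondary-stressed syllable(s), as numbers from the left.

primary 9, secondary 2, 3, 5, 7

Weights: 1 fe L, 2 pe: H, 3 do L, 4 la L, 5 ra L, 6 me L, 7 bi L, 8 dro L, 9 plib H.
Parse right to left (heavy = foot alone; LL = one foot; stranded L unfooted): fe (ˈpe:) (ˈdo.la) (ˈra.me) (ˈbi.dro) (ˈplib).
Foot heads: 2, 3, 5, 7, 9.
Primary stress on the rightmost head = syllable 9.
Secondary stress on 2, 3, 5, 7: fe.ˌpe:.ˌdo.la.ˌra.me.ˌbi.dro.ˈplib.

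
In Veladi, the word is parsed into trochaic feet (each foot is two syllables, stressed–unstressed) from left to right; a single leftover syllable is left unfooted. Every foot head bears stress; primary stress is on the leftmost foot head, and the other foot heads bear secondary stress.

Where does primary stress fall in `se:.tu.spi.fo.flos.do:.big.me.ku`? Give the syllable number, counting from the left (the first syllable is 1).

1

Parse left to right into trochaic (ˈσσ) feet: (ˈse:.tu) (ˈspi.fo) (ˈflos.do:) (ˈbig.me) ku. Syllable 9 is left unfooted.
Foot heads (stressed positions): 1, 3, 5, 7.
End Rule Leftmost: primary stress on the leftmost head = syllable 1.
Primary stress: syllable 1 → ˈse:.tu.spi.fo.flos.do:.big.me.ku.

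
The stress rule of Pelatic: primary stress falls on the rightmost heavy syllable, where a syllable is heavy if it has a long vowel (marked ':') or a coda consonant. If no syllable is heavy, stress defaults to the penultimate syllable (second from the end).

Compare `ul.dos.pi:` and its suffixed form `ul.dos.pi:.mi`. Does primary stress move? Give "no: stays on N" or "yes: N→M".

Base `ul.dos.pi:` (3 syllables):
  Weights: 1 ul H, 2 dos H, 3 pi: H.
  Heavy syllables in the domain: 1, 2, 3. The rightmost is syllable 3 (pi:).
  → primary stress on syllable 3.
Suffixed `ul.dos.pi:.mi` (4 syllables):
  Weights: 1 ul H, 2 dos H, 3 pi: H, 4 mi L.
  Heavy syllables in the domain: 1, 2, 3. The rightmost is syllable 3 (pi:).
  → primary stress on syllable 3.

no: stays on 3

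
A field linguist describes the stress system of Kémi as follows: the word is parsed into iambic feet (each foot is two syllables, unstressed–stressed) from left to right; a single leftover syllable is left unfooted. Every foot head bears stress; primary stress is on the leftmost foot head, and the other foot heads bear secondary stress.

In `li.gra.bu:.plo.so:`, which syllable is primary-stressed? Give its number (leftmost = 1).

2

Parse left to right into iambic (σˈσ) feet: (li.ˈgra) (bu:.ˈplo) so:. Syllable 5 is left unfooted.
Foot heads (stressed positions): 2, 4.
End Rule Leftmost: primary stress on the leftmost head = syllable 2.
Primary stress: syllable 2 → li.ˈgra.bu:.plo.so:.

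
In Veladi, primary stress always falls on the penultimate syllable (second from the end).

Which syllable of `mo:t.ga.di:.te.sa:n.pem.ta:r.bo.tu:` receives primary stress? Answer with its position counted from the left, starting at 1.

The word has 9 syllables; the penultimate syllable (second from the end) is syllable 8 (bo).
Primary stress: syllable 8 → mo:t.ga.di:.te.sa:n.pem.ta:r.ˈbo.tu:.

8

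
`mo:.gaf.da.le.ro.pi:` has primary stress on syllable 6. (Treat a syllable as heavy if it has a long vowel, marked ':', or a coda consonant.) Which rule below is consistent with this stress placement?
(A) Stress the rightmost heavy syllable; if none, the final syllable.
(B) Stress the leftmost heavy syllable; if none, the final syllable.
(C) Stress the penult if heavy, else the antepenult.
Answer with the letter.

A

Rule A → syllable 6 ✓.
Rule B → syllable 1 (observed: 6).
Rule C → syllable 4 (observed: 6).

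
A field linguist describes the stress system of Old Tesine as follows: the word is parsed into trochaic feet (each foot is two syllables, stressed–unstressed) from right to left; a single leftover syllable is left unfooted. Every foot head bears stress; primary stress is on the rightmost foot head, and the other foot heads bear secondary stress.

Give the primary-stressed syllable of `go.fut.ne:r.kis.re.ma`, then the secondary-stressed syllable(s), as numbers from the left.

primary 5, secondary 1, 3

Parse right to left into trochaic (ˈσσ) feet: (ˈgo.fut) (ˈne:r.kis) (ˈre.ma).
Foot heads (stressed positions): 1, 3, 5.
End Rule Rightmost: primary stress on the rightmost head = syllable 5.
Secondary stress on 1, 3: ˌgo.fut.ˌne:r.kis.ˈre.ma.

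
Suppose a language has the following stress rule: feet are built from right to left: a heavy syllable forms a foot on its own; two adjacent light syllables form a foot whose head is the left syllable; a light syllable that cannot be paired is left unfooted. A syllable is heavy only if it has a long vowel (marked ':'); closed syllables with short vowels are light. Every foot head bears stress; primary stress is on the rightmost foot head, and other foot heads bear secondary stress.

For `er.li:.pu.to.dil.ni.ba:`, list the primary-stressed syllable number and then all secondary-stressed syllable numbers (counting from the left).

Weights: 1 er L, 2 li: H, 3 pu L, 4 to L, 5 dil L, 6 ni L, 7 ba: H.
Parse right to left (heavy = foot alone; LL = one foot; stranded L unfooted): er (ˈli:) (ˈpu.to) (ˈdil.ni) (ˈba:).
Foot heads: 2, 3, 5, 7.
Primary stress on the rightmost head = syllable 7.
Secondary stress on 2, 3, 5: er.ˌli:.ˌpu.to.ˌdil.ni.ˈba:.

primary 7, secondary 2, 3, 5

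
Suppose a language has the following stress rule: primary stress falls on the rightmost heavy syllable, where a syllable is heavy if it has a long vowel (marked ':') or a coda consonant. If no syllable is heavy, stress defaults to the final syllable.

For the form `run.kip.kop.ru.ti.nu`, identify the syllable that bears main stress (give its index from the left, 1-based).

3

Weights: 1 run H, 2 kip H, 3 kop H, 4 ru L, 5 ti L, 6 nu L.
Heavy syllables in the domain: 1, 2, 3. The rightmost is syllable 3 (kop).
Primary stress: syllable 3 → run.kip.ˈkop.ru.ti.nu.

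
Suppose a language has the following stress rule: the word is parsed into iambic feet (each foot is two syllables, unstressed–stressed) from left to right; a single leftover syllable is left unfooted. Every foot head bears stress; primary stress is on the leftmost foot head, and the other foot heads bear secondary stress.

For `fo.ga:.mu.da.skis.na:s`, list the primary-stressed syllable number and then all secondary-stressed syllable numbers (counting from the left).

Parse left to right into iambic (σˈσ) feet: (fo.ˈga:) (mu.ˈda) (skis.ˈna:s).
Foot heads (stressed positions): 2, 4, 6.
End Rule Leftmost: primary stress on the leftmost head = syllable 2.
Secondary stress on 4, 6: fo.ˈga:.mu.ˌda.skis.ˌna:s.

primary 2, secondary 4, 6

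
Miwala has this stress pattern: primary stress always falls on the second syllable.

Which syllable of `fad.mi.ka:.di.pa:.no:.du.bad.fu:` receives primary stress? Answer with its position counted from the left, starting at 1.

2

The word has 9 syllables; the second syllable is syllable 2 (mi).
Primary stress: syllable 2 → fad.ˈmi.ka:.di.pa:.no:.du.bad.fu:.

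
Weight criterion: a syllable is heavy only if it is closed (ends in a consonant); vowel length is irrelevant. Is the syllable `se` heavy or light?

light

`se`: short vowel, open (no coda). Open (no coda) → light.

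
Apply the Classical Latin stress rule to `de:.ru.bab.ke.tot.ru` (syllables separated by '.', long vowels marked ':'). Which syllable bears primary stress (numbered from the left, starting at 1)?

Classical Latin: stress the penult if heavy (long vowel or closed), else the antepenult.
Weights: 4 ke L, 5 tot H, 6 ru L.
The penult (syllable 5, tot) is heavy, so it takes stress.
Stress on syllable 5: de:.ru.bab.ke.ˈtot.ru.

5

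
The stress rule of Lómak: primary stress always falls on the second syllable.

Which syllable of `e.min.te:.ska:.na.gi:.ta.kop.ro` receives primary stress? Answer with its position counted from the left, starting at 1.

2

The word has 9 syllables; the second syllable is syllable 2 (min).
Primary stress: syllable 2 → e.ˈmin.te:.ska:.na.gi:.ta.kop.ro.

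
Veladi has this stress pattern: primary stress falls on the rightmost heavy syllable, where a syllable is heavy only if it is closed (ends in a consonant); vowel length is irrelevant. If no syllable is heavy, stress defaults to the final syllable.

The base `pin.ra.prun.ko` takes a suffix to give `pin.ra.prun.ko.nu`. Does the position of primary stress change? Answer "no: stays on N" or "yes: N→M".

Base `pin.ra.prun.ko` (4 syllables):
  Weights: 1 pin H, 2 ra L, 3 prun H, 4 ko L.
  Heavy syllables in the domain: 1, 3. The rightmost is syllable 3 (prun).
  → primary stress on syllable 3.
Suffixed `pin.ra.prun.ko.nu` (5 syllables):
  Weights: 1 pin H, 2 ra L, 3 prun H, 4 ko L, 5 nu L.
  Heavy syllables in the domain: 1, 3. The rightmost is syllable 3 (prun).
  → primary stress on syllable 3.

no: stays on 3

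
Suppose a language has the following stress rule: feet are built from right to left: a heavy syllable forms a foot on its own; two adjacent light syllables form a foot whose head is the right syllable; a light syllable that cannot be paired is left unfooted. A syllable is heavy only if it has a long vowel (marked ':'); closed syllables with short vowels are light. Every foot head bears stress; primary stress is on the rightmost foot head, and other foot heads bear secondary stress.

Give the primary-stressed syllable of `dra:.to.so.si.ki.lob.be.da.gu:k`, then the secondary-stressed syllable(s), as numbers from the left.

primary 9, secondary 1, 4, 6, 8

Weights: 1 dra: H, 2 to L, 3 so L, 4 si L, 5 ki L, 6 lob L, 7 be L, 8 da L, 9 gu:k H.
Parse right to left (heavy = foot alone; LL = one foot; stranded L unfooted): (ˈdra:) to (so.ˈsi) (ki.ˈlob) (be.ˈda) (ˈgu:k).
Foot heads: 1, 4, 6, 8, 9.
Primary stress on the rightmost head = syllable 9.
Secondary stress on 1, 4, 6, 8: ˌdra:.to.so.ˌsi.ki.ˌlob.be.ˌda.ˈgu:k.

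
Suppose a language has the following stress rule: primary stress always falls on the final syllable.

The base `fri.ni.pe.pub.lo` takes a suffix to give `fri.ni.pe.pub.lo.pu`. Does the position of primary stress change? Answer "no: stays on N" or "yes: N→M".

yes: 5→6

Base `fri.ni.pe.pub.lo` (5 syllables):
  The word has 5 syllables; the final syllable is syllable 5 (lo).
  → primary stress on syllable 5.
Suffixed `fri.ni.pe.pub.lo.pu` (6 syllables):
  The word has 6 syllables; the final syllable is syllable 6 (pu).
  → primary stress on syllable 6.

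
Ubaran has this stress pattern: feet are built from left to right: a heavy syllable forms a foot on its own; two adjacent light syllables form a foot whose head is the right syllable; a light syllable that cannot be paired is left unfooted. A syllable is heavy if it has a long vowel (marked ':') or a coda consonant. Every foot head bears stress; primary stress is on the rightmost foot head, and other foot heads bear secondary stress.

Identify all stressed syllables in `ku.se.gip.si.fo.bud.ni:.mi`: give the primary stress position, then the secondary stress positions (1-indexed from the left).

Weights: 1 ku L, 2 se L, 3 gip H, 4 si L, 5 fo L, 6 bud H, 7 ni: H, 8 mi L.
Parse left to right (heavy = foot alone; LL = one foot; stranded L unfooted): (ku.ˈse) (ˈgip) (si.ˈfo) (ˈbud) (ˈni:) mi.
Foot heads: 2, 3, 5, 6, 7.
Primary stress on the rightmost head = syllable 7.
Secondary stress on 2, 3, 5, 6: ku.ˌse.ˌgip.si.ˌfo.ˌbud.ˈni:.mi.

primary 7, secondary 2, 3, 5, 6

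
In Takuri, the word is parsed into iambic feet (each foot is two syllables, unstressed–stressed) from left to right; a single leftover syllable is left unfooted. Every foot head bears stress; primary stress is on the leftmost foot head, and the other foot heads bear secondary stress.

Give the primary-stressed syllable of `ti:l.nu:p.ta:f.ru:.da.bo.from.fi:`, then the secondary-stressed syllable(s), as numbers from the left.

primary 2, secondary 4, 6, 8

Parse left to right into iambic (σˈσ) feet: (ti:l.ˈnu:p) (ta:f.ˈru:) (da.ˈbo) (from.ˈfi:).
Foot heads (stressed positions): 2, 4, 6, 8.
End Rule Leftmost: primary stress on the leftmost head = syllable 2.
Secondary stress on 4, 6, 8: ti:l.ˈnu:p.ta:f.ˌru:.da.ˌbo.from.ˌfi:.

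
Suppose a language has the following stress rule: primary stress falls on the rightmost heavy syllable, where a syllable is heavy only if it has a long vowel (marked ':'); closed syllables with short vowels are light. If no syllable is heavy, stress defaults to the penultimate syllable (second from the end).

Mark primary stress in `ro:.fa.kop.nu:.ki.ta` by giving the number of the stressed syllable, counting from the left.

4

Weights: 1 ro: H, 2 fa L, 3 kop L, 4 nu: H, 5 ki L, 6 ta L.
Heavy syllables in the domain: 1, 4. The rightmost is syllable 4 (nu:).
Primary stress: syllable 4 → ro:.fa.kop.ˈnu:.ki.ta.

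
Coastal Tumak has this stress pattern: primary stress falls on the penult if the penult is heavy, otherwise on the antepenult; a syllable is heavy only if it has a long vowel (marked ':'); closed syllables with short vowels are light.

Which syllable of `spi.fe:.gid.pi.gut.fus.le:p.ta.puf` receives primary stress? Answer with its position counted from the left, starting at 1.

Weights: 7 le:p H, 8 ta L, 9 puf L.
The penult (syllable 8, ta) is light, so stress falls on the antepenult (syllable 7, le:p).
Primary stress: syllable 7 → spi.fe:.gid.pi.gut.fus.ˈle:p.ta.puf.

7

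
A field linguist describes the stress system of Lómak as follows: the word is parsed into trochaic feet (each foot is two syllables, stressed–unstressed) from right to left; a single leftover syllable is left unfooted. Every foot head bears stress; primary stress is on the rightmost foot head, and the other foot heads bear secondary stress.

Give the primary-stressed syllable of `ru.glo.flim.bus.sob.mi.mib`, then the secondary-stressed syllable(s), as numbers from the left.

Parse right to left into trochaic (ˈσσ) feet: ru (ˈglo.flim) (ˈbus.sob) (ˈmi.mib). Syllable 1 is left unfooted.
Foot heads (stressed positions): 2, 4, 6.
End Rule Rightmost: primary stress on the rightmost head = syllable 6.
Secondary stress on 2, 4: ru.ˌglo.flim.ˌbus.sob.ˈmi.mib.

primary 6, secondary 2, 4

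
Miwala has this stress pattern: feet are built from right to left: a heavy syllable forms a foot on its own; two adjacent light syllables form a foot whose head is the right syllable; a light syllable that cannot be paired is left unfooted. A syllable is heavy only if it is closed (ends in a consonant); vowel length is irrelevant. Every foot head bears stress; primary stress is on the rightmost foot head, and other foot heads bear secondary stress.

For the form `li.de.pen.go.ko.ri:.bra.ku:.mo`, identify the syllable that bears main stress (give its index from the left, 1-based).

9

Weights: 1 li L, 2 de L, 3 pen H, 4 go L, 5 ko L, 6 ri: L, 7 bra L, 8 ku: L, 9 mo L.
Parse right to left (heavy = foot alone; LL = one foot; stranded L unfooted): (li.ˈde) (ˈpen) (go.ˈko) (ri:.ˈbra) (ku:.ˈmo).
Foot heads: 2, 3, 5, 7, 9.
Primary stress on the rightmost head = syllable 9.
Primary stress: syllable 9 → li.de.pen.go.ko.ri:.bra.ku:.ˈmo.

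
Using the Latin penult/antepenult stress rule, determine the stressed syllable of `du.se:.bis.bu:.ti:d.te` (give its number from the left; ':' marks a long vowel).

Classical Latin: stress the penult if heavy (long vowel or closed), else the antepenult.
Weights: 4 bu: H, 5 ti:d H, 6 te L.
The penult (syllable 5, ti:d) is heavy, so it takes stress.
Stress on syllable 5: du.se:.bis.bu:.ˈti:d.te.

5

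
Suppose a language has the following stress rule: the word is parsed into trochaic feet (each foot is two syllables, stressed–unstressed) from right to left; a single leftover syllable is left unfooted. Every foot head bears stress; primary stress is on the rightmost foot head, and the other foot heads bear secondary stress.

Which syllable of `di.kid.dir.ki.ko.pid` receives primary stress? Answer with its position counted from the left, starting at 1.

Parse right to left into trochaic (ˈσσ) feet: (ˈdi.kid) (ˈdir.ki) (ˈko.pid).
Foot heads (stressed positions): 1, 3, 5.
End Rule Rightmost: primary stress on the rightmost head = syllable 5.
Primary stress: syllable 5 → di.kid.dir.ki.ˈko.pid.

5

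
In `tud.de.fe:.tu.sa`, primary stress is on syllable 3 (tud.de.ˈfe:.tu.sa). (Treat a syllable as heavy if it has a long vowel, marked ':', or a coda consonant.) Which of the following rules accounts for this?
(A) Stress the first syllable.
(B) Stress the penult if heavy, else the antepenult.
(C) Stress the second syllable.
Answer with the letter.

Rule A → syllable 1 (observed: 3).
Rule B → syllable 3 ✓.
Rule C → syllable 2 (observed: 3).

B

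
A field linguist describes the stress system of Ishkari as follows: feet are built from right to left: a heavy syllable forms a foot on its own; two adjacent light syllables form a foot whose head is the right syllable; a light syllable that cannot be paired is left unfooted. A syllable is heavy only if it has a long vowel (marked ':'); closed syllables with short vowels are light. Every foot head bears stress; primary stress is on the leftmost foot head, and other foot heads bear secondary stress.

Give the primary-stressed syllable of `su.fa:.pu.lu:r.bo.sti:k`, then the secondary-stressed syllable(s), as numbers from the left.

primary 2, secondary 4, 6

Weights: 1 su L, 2 fa: H, 3 pu L, 4 lu:r H, 5 bo L, 6 sti:k H.
Parse right to left (heavy = foot alone; LL = one foot; stranded L unfooted): su (ˈfa:) pu (ˈlu:r) bo (ˈsti:k).
Foot heads: 2, 4, 6.
Primary stress on the leftmost head = syllable 2.
Secondary stress on 4, 6: su.ˈfa:.pu.ˌlu:r.bo.ˌsti:k.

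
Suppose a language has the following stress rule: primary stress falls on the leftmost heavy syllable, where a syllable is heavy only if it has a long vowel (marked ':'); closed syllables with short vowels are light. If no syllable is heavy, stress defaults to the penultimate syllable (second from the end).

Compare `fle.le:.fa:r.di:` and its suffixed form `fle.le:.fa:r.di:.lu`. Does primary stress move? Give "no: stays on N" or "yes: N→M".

Base `fle.le:.fa:r.di:` (4 syllables):
  Weights: 1 fle L, 2 le: H, 3 fa:r H, 4 di: H.
  Heavy syllables in the domain: 2, 3, 4. The leftmost is syllable 2 (le:).
  → primary stress on syllable 2.
Suffixed `fle.le:.fa:r.di:.lu` (5 syllables):
  Weights: 1 fle L, 2 le: H, 3 fa:r H, 4 di: H, 5 lu L.
  Heavy syllables in the domain: 2, 3, 4. The leftmost is syllable 2 (le:).
  → primary stress on syllable 2.

no: stays on 2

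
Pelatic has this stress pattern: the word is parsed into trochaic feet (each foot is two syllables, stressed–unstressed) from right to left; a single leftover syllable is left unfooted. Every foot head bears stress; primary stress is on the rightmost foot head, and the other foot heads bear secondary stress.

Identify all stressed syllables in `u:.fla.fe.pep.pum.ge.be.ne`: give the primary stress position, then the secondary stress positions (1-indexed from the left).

Parse right to left into trochaic (ˈσσ) feet: (ˈu:.fla) (ˈfe.pep) (ˈpum.ge) (ˈbe.ne).
Foot heads (stressed positions): 1, 3, 5, 7.
End Rule Rightmost: primary stress on the rightmost head = syllable 7.
Secondary stress on 1, 3, 5: ˌu:.fla.ˌfe.pep.ˌpum.ge.ˈbe.ne.

primary 7, secondary 1, 3, 5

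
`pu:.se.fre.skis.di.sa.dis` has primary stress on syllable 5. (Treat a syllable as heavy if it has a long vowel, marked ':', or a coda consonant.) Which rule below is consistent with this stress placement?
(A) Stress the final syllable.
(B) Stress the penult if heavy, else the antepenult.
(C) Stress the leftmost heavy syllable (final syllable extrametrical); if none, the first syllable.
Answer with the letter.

Rule A → syllable 7 (observed: 5).
Rule B → syllable 5 ✓.
Rule C → syllable 1 (observed: 5).

B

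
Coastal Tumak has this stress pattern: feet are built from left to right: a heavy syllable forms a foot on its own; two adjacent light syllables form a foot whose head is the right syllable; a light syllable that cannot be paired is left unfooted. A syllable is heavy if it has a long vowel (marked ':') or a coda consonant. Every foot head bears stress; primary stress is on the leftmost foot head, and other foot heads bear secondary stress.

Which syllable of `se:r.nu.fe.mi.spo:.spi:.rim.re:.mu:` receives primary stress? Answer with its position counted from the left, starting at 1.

1

Weights: 1 se:r H, 2 nu L, 3 fe L, 4 mi L, 5 spo: H, 6 spi: H, 7 rim H, 8 re: H, 9 mu: H.
Parse left to right (heavy = foot alone; LL = one foot; stranded L unfooted): (ˈse:r) (nu.ˈfe) mi (ˈspo:) (ˈspi:) (ˈrim) (ˈre:) (ˈmu:).
Foot heads: 1, 3, 5, 6, 7, 8, 9.
Primary stress on the leftmost head = syllable 1.
Primary stress: syllable 1 → ˈse:r.nu.fe.mi.spo:.spi:.rim.re:.mu:.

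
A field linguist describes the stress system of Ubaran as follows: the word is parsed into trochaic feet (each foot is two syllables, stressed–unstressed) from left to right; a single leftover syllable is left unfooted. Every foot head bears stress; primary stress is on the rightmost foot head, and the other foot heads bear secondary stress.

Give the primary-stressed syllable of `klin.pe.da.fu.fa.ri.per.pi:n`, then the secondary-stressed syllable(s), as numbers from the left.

Parse left to right into trochaic (ˈσσ) feet: (ˈklin.pe) (ˈda.fu) (ˈfa.ri) (ˈper.pi:n).
Foot heads (stressed positions): 1, 3, 5, 7.
End Rule Rightmost: primary stress on the rightmost head = syllable 7.
Secondary stress on 1, 3, 5: ˌklin.pe.ˌda.fu.ˌfa.ri.ˈper.pi:n.

primary 7, secondary 1, 3, 5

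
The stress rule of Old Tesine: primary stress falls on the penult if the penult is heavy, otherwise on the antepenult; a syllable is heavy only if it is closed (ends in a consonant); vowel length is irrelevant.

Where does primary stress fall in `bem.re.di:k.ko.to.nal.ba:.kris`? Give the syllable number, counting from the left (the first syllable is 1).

Weights: 6 nal H, 7 ba: L, 8 kris H.
The penult (syllable 7, ba:) is light, so stress falls on the antepenult (syllable 6, nal).
Primary stress: syllable 6 → bem.re.di:k.ko.to.ˈnal.ba:.kris.

6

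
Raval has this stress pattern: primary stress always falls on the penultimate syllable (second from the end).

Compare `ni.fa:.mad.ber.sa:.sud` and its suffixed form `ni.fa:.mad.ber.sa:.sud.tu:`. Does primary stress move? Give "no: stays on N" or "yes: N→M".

Base `ni.fa:.mad.ber.sa:.sud` (6 syllables):
  The word has 6 syllables; the penultimate syllable (second from the end) is syllable 5 (sa:).
  → primary stress on syllable 5.
Suffixed `ni.fa:.mad.ber.sa:.sud.tu:` (7 syllables):
  The word has 7 syllables; the penultimate syllable (second from the end) is syllable 6 (sud).
  → primary stress on syllable 6.

yes: 5→6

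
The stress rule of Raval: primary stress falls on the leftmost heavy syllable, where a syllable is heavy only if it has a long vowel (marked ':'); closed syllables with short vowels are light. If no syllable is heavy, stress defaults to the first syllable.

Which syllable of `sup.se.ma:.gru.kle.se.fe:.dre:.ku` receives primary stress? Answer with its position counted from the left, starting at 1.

3

Weights: 1 sup L, 2 se L, 3 ma: H, 4 gru L, 5 kle L, 6 se L, 7 fe: H, 8 dre: H, 9 ku L.
Heavy syllables in the domain: 3, 7, 8. The leftmost is syllable 3 (ma:).
Primary stress: syllable 3 → sup.se.ˈma:.gru.kle.se.fe:.dre:.ku.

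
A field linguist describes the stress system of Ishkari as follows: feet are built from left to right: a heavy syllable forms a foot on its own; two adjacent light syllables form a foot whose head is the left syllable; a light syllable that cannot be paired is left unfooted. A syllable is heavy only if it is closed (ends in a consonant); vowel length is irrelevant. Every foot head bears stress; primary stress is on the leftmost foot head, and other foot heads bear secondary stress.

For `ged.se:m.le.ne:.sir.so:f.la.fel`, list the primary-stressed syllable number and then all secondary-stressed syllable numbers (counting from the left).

primary 1, secondary 2, 3, 5, 6, 8

Weights: 1 ged H, 2 se:m H, 3 le L, 4 ne: L, 5 sir H, 6 so:f H, 7 la L, 8 fel H.
Parse left to right (heavy = foot alone; LL = one foot; stranded L unfooted): (ˈged) (ˈse:m) (ˈle.ne:) (ˈsir) (ˈso:f) la (ˈfel).
Foot heads: 1, 2, 3, 5, 6, 8.
Primary stress on the leftmost head = syllable 1.
Secondary stress on 2, 3, 5, 6, 8: ˈged.ˌse:m.ˌle.ne:.ˌsir.ˌso:f.la.ˌfel.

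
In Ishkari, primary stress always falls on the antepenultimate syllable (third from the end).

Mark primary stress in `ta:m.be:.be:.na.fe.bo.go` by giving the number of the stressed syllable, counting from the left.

The word has 7 syllables; the antepenultimate syllable (third from the end) is syllable 5 (fe).
Primary stress: syllable 5 → ta:m.be:.be:.na.ˈfe.bo.go.

5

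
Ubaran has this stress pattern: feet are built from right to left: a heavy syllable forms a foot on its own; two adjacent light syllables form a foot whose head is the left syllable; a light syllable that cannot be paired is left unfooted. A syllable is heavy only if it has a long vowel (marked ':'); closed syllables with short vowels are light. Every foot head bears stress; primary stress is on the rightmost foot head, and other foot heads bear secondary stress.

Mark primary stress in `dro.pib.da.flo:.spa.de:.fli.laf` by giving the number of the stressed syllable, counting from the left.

Weights: 1 dro L, 2 pib L, 3 da L, 4 flo: H, 5 spa L, 6 de: H, 7 fli L, 8 laf L.
Parse right to left (heavy = foot alone; LL = one foot; stranded L unfooted): dro (ˈpib.da) (ˈflo:) spa (ˈde:) (ˈfli.laf).
Foot heads: 2, 4, 6, 7.
Primary stress on the rightmost head = syllable 7.
Primary stress: syllable 7 → dro.pib.da.flo:.spa.de:.ˈfli.laf.

7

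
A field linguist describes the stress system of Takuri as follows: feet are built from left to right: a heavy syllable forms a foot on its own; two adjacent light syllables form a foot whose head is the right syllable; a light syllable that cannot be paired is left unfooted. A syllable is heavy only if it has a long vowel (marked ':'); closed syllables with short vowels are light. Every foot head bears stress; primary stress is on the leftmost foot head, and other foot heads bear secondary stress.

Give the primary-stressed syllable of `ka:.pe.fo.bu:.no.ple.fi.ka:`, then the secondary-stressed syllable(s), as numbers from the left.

primary 1, secondary 3, 4, 6, 8

Weights: 1 ka: H, 2 pe L, 3 fo L, 4 bu: H, 5 no L, 6 ple L, 7 fi L, 8 ka: H.
Parse left to right (heavy = foot alone; LL = one foot; stranded L unfooted): (ˈka:) (pe.ˈfo) (ˈbu:) (no.ˈple) fi (ˈka:).
Foot heads: 1, 3, 4, 6, 8.
Primary stress on the leftmost head = syllable 1.
Secondary stress on 3, 4, 6, 8: ˈka:.pe.ˌfo.ˌbu:.no.ˌple.fi.ˌka:.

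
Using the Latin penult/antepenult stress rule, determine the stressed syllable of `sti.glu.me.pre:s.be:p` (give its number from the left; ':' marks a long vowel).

Classical Latin: stress the penult if heavy (long vowel or closed), else the antepenult.
Weights: 3 me L, 4 pre:s H, 5 be:p H.
The penult (syllable 4, pre:s) is heavy, so it takes stress.
Stress on syllable 4: sti.glu.me.ˈpre:s.be:p.

4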